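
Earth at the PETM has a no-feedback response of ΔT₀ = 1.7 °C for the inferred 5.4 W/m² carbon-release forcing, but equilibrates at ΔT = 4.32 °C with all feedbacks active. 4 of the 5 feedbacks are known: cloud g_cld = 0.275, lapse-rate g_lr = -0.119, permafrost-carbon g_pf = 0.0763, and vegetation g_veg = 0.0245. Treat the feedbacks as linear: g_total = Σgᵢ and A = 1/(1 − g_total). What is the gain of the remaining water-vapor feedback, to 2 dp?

0.35

Amplification A = ΔT/ΔT₀ = 4.32/1.7 = 2.541.
Total gain g = 1 − 1/A = 1 − 1/2.541 = 0.6065.
Known gains sum to 0.275 − 0.119 + 0.0763 + 0.0245 = 0.2568.
g_wv = 0.6065 − 0.2568 = 0.35.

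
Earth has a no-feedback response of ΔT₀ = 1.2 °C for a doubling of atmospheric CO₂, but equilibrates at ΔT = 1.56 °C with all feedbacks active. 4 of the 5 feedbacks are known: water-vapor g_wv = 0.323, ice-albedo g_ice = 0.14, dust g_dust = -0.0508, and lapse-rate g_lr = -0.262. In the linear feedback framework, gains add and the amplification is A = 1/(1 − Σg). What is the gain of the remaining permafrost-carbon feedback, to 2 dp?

0.08

Amplification A = ΔT/ΔT₀ = 1.56/1.2 = 1.3.
Total gain g = 1 − 1/A = 1 − 1/1.3 = 0.2308.
Known gains sum to 0.323 + 0.14 − 0.0508 − 0.262 = 0.1502.
g_pf = 0.2308 − 0.1502 = 0.08.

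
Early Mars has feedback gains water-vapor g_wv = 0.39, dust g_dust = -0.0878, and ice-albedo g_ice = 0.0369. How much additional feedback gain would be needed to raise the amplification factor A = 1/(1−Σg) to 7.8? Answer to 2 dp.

Current total gain = 0.3391.
Target gain for A = 7.8: g* = 1 − 1/7.8 = 0.8718.
Additional gain needed = 0.8718 − 0.3391 = 0.53.

0.53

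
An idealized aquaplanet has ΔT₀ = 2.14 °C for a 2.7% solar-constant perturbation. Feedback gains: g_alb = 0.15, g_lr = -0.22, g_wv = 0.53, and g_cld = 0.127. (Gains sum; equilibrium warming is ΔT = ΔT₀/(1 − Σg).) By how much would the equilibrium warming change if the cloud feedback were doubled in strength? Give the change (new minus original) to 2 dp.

Original: g = 0.587, ΔT = 2.14/(1−0.587) = 5.1816 °C.
With doubled cloud: g' = 0.714, ΔT' = 2.14/(1−0.714) = 7.4825 °C.
Change = 7.4825 − 5.1816 = 2.30 °C.

2.30 °C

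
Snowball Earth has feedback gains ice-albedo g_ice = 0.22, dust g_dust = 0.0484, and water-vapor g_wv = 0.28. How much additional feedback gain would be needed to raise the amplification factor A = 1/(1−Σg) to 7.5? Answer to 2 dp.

0.32

Current total gain = 0.5484.
Target gain for A = 7.5: g* = 1 − 1/7.5 = 0.8667.
Additional gain needed = 0.8667 − 0.5484 = 0.32.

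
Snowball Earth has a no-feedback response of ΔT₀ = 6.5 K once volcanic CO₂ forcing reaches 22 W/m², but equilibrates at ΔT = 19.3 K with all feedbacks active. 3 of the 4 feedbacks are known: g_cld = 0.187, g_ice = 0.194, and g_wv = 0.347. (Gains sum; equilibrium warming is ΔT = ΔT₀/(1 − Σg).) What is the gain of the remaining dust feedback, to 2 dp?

Amplification A = ΔT/ΔT₀ = 19.3/6.5 = 2.969.
Total gain g = 1 − 1/A = 1 − 1/2.969 = 0.6632.
Known gains sum to 0.187 + 0.194 + 0.347 = 0.728.
g_dust = 0.6632 − 0.728 = -0.06.

-0.06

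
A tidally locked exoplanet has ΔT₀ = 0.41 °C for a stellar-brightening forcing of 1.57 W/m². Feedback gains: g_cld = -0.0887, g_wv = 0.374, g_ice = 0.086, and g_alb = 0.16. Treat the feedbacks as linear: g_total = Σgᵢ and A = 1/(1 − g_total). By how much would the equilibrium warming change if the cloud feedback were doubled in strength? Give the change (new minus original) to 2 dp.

-0.14 °C

Original: g = 0.5313, ΔT = 0.41/(1−0.5313) = 0.8748 °C.
With doubled cloud: g' = 0.4426, ΔT' = 0.41/(1−0.4426) = 0.7356 °C.
Change = 0.7356 − 0.8748 = -0.14 °C.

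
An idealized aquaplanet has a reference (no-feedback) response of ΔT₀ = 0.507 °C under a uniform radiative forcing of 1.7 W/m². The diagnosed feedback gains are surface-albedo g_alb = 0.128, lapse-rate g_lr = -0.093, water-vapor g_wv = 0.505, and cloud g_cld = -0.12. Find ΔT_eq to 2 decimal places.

0.87 °C

Total gain g = 0.128 − 0.093 + 0.505 − 0.12 = 0.42.
Amplification A = 1/(1 − 0.42) = 1.724.
ΔT = 0.507 × 1.724 = 0.87 °C.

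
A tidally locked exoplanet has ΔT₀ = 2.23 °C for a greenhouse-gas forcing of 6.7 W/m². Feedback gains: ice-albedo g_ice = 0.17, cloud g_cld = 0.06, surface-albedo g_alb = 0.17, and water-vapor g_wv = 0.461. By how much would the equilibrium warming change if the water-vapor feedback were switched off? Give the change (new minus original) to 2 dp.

Original: g = 0.861, ΔT = 2.23/(1−0.861) = 16.0432 °C.
Without water-vapor: g' = 0.4, ΔT' = 2.23/(1−0.4) = 3.7167 °C.
Change = 3.7167 − 16.0432 = -12.33 °C.

-12.33 °C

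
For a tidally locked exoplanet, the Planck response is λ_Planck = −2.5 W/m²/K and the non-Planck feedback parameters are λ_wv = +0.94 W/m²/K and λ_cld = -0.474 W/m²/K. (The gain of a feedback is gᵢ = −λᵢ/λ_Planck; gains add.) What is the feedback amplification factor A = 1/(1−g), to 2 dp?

1.23

Convert to gains: g_wv = 0.94/2.5 = 0.376; g_cld = -0.474/2.5 = -0.1896.
Total gain g = 0.1864.
A = 1/(1 − 0.1864) = 1.23.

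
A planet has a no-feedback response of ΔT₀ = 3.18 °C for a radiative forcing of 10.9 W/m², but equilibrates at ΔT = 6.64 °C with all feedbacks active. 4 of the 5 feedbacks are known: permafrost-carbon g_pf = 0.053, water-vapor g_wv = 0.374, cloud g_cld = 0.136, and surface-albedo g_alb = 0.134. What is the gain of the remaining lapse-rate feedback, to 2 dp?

Amplification A = ΔT/ΔT₀ = 6.64/3.18 = 2.088.
Total gain g = 1 − 1/A = 1 − 1/2.088 = 0.5211.
Known gains sum to 0.053 + 0.374 + 0.136 + 0.134 = 0.697.
g_lr = 0.5211 − 0.697 = -0.18.

-0.18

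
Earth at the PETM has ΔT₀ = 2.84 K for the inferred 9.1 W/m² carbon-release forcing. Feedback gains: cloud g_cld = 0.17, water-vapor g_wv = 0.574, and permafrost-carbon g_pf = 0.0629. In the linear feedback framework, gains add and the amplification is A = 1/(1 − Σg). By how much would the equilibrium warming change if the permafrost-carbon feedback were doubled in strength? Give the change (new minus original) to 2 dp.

7.11 K

Original: g = 0.8069, ΔT = 2.84/(1−0.8069) = 14.7074 K.
With doubled permafrost-carbon: g' = 0.8698, ΔT' = 2.84/(1−0.8698) = 21.8126 K.
Change = 21.8126 − 14.7074 = 7.11 K.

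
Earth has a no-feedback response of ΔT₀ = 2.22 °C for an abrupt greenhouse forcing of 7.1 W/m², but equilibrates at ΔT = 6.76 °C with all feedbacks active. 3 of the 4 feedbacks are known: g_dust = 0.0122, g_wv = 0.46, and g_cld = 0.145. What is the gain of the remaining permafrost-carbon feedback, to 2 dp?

0.05

Amplification A = ΔT/ΔT₀ = 6.76/2.22 = 3.045.
Total gain g = 1 − 1/A = 1 − 1/3.045 = 0.6716.
Known gains sum to 0.0122 + 0.46 + 0.145 = 0.6172.
g_pf = 0.6716 − 0.6172 = 0.05.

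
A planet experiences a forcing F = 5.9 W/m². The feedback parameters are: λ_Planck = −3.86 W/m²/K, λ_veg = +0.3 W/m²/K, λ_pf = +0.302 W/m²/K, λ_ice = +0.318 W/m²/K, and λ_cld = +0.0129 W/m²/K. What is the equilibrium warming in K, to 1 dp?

Net feedback parameter λ = (−3.86) + (+0.3) + (+0.302) + (+0.318) + (+0.0129) = -2.9271 W/m²/K.
ΔT = −F/λ = −5.9/(-2.9271) = 2.0 K.

2.0 K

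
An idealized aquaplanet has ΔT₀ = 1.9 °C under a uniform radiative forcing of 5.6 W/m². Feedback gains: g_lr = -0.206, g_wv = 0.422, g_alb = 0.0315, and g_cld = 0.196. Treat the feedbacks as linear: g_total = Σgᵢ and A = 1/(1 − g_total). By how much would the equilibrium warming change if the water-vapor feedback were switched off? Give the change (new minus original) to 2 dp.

-1.47 °C

Original: g = 0.4435, ΔT = 1.9/(1−0.4435) = 3.4142 °C.
Without water-vapor: g' = 0.0215, ΔT' = 1.9/(1−0.0215) = 1.9417 °C.
Change = 1.9417 − 3.4142 = -1.47 °C.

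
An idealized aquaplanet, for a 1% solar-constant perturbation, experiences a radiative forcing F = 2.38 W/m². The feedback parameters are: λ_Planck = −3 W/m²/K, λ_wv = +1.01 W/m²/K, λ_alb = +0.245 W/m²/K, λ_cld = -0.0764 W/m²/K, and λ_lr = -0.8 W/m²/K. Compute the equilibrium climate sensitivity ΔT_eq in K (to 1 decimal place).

0.9 K

Net feedback parameter λ = (−3) + (+1.01) + (+0.245) + (-0.0764) + (-0.8) = -2.6214 W/m²/K.
ΔT = −F/λ = −2.38/(-2.6214) = 0.9 K.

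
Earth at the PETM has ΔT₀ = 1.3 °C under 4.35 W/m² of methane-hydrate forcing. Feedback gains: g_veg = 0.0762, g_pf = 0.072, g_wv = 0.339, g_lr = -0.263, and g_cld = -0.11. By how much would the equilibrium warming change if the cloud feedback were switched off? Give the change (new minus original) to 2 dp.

Original: g = 0.1142, ΔT = 1.3/(1−0.1142) = 1.4676 °C.
Without cloud: g' = 0.2242, ΔT' = 1.3/(1−0.2242) = 1.6757 °C.
Change = 1.6757 − 1.4676 = 0.21 °C.

0.21 °C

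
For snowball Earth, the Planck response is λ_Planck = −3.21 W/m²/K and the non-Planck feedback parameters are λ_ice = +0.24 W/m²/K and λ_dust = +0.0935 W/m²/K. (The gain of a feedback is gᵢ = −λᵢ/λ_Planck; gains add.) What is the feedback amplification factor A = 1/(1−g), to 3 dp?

1.116

Convert to gains: g_ice = 0.24/3.21 = 0.07477; g_dust = 0.0935/3.21 = 0.02913.
Total gain g = 0.1039.
A = 1/(1 − 0.1039) = 1.116.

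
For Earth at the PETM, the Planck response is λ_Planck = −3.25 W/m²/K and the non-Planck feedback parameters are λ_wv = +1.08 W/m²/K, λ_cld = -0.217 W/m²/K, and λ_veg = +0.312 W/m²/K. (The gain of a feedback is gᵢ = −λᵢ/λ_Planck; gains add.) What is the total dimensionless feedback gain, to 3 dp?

Convert to gains: g_wv = 1.08/3.25 = 0.3323; g_cld = -0.217/3.25 = -0.06677; g_veg = 0.312/3.25 = 0.096.
Total gain g = 0.36153.

0.362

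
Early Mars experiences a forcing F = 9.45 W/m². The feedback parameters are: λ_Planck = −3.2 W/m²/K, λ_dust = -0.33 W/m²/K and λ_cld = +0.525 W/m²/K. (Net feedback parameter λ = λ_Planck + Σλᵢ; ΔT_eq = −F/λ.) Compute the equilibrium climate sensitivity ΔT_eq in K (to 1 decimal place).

3.1 K

Net feedback parameter λ = (−3.2) + (-0.33) + (+0.525) = -3.005 W/m²/K.
ΔT = −F/λ = −9.45/(-3.005) = 3.1 K.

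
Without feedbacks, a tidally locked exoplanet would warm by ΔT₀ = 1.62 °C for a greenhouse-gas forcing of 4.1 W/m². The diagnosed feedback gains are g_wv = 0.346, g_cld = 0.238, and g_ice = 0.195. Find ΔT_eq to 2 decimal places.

7.33 °C

Total gain g = 0.346 + 0.238 + 0.195 = 0.779.
Amplification A = 1/(1 − 0.779) = 4.525.
ΔT = 1.62 × 4.525 = 7.33 °C.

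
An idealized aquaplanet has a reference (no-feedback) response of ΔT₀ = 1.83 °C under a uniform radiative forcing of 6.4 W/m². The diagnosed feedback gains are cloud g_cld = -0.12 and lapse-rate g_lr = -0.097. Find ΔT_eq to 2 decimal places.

Total gain g = -0.12 − 0.097 = -0.217.
Amplification A = 1/(1 + 0.217) = 0.8217.
ΔT = 1.83 × 0.8217 = 1.50 °C.

1.50 °C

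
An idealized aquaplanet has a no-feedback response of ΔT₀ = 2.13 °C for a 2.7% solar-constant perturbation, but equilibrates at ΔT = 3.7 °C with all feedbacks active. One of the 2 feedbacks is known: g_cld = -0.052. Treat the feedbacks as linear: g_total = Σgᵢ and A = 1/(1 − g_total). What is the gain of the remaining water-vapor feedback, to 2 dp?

0.48

Amplification A = ΔT/ΔT₀ = 3.7/2.13 = 1.737.
Total gain g = 1 − 1/A = 1 − 1/1.737 = 0.4243.
The known gain is -0.052.
g_wv = 0.4243 + 0.052 = 0.48.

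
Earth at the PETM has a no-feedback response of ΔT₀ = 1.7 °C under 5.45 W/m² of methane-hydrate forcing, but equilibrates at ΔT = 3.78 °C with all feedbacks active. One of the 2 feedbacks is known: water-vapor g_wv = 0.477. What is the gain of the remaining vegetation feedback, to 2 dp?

0.07

Amplification A = ΔT/ΔT₀ = 3.78/1.7 = 2.224.
Total gain g = 1 − 1/A = 1 − 1/2.224 = 0.5504.
The known gain is 0.477.
g_veg = 0.5504 − 0.477 = 0.07.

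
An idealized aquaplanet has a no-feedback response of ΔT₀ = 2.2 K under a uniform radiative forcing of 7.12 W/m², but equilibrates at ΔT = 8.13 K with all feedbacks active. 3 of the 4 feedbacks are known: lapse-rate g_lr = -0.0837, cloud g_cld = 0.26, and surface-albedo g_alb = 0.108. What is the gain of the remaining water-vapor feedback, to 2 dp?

Amplification A = ΔT/ΔT₀ = 8.13/2.2 = 3.695.
Total gain g = 1 − 1/A = 1 − 1/3.695 = 0.7294.
Known gains sum to -0.0837 + 0.26 + 0.108 = 0.2843.
g_wv = 0.7294 − 0.2843 = 0.45.

0.45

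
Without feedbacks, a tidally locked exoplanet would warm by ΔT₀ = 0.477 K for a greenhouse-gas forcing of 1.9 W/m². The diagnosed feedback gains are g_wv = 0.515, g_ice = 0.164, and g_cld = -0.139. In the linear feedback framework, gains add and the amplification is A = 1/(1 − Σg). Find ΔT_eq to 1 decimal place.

Total gain g = 0.515 + 0.164 − 0.139 = 0.54.
Amplification A = 1/(1 − 0.54) = 2.174.
ΔT = 0.477 × 2.174 = 1.0 K.

1.0 K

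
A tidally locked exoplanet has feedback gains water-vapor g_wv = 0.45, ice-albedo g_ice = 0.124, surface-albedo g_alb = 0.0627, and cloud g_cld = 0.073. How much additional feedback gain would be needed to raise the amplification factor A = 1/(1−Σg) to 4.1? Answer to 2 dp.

Current total gain = 0.7097.
Target gain for A = 4.1: g* = 1 − 1/4.1 = 0.7561.
Additional gain needed = 0.7561 − 0.7097 = 0.05.

0.05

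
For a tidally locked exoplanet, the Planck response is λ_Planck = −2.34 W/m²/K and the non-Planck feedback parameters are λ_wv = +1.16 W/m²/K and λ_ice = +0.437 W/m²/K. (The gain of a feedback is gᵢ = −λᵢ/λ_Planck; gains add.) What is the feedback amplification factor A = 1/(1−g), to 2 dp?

3.15

Convert to gains: g_wv = 1.16/2.34 = 0.4957; g_ice = 0.437/2.34 = 0.1868.
Total gain g = 0.6825.
A = 1/(1 − 0.6825) = 3.15.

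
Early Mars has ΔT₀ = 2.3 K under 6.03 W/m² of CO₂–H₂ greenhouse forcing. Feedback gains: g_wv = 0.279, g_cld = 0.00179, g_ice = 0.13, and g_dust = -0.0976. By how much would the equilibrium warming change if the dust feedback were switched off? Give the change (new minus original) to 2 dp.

Original: g = 0.31319, ΔT = 2.3/(1−0.31319) = 3.3488 K.
Without dust: g' = 0.41079, ΔT' = 2.3/(1−0.41079) = 3.9035 K.
Change = 3.9035 − 3.3488 = 0.55 K.

0.55 K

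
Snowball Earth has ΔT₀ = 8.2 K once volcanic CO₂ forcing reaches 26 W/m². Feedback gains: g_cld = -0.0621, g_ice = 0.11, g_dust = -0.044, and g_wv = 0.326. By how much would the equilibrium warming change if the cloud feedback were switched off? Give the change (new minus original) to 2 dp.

1.25 K

Original: g = 0.3299, ΔT = 8.2/(1−0.3299) = 12.2370 K.
Without cloud: g' = 0.392, ΔT' = 8.2/(1−0.392) = 13.4868 K.
Change = 13.4868 − 12.2370 = 1.25 K.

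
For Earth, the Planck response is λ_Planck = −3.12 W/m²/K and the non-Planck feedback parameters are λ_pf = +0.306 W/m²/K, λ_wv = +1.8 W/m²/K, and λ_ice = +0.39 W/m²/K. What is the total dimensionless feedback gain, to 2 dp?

0.80

Convert to gains: g_pf = 0.306/3.12 = 0.09808; g_wv = 1.8/3.12 = 0.5769; g_ice = 0.39/3.12 = 0.125.
Total gain g = 0.79998.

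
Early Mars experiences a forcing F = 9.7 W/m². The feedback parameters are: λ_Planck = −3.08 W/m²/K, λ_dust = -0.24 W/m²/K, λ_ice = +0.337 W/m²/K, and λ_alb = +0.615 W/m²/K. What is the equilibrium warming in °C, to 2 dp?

4.10 °C

Net feedback parameter λ = (−3.08) + (-0.24) + (+0.337) + (+0.615) = -2.368 W/m²/K.
ΔT = −F/λ = −9.7/(-2.368) = 4.10 °C.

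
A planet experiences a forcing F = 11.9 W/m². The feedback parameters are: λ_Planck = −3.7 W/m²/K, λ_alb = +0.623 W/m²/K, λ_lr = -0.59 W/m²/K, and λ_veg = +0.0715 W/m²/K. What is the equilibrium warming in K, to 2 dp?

Net feedback parameter λ = (−3.7) + (+0.623) + (-0.59) + (+0.0715) = -3.5955 W/m²/K.
ΔT = −F/λ = −11.9/(-3.5955) = 3.31 K.

3.31 K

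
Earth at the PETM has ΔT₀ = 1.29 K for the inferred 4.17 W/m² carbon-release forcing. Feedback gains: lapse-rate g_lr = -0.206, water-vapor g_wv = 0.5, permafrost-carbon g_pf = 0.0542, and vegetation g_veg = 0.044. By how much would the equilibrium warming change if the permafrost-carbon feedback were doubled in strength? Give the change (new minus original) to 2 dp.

Original: g = 0.3922, ΔT = 1.29/(1−0.3922) = 2.1224 K.
With doubled permafrost-carbon: g' = 0.4464, ΔT' = 1.29/(1−0.4464) = 2.3302 K.
Change = 2.3302 − 2.1224 = 0.21 K.

0.21 K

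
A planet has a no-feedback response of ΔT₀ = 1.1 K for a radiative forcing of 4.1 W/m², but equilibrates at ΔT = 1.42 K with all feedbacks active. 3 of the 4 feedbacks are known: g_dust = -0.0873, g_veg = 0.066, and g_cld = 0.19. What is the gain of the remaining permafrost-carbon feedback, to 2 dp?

0.06

Amplification A = ΔT/ΔT₀ = 1.42/1.1 = 1.291.
Total gain g = 1 − 1/A = 1 − 1/1.291 = 0.2254.
Known gains sum to -0.0873 + 0.066 + 0.19 = 0.1687.
g_pf = 0.2254 − 0.1687 = 0.06.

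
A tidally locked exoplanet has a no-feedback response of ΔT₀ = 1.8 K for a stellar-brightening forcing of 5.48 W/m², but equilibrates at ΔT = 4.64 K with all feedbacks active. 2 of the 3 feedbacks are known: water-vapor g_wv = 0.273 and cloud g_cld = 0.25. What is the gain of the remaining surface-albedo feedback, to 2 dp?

Amplification A = ΔT/ΔT₀ = 4.64/1.8 = 2.578.
Total gain g = 1 − 1/A = 1 − 1/2.578 = 0.6121.
Known gains sum to 0.273 + 0.25 = 0.523.
g_alb = 0.6121 − 0.523 = 0.09.

0.09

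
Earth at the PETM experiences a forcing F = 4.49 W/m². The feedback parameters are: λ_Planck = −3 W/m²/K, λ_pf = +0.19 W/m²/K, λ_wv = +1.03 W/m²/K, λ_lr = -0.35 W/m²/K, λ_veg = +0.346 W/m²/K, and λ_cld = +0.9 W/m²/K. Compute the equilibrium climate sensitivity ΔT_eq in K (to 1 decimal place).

5.1 K

Net feedback parameter λ = (−3) + (+0.19) + (+1.03) + (-0.35) + (+0.346) + (+0.9) = -0.884 W/m²/K.
ΔT = −F/λ = −4.49/(-0.884) = 5.1 K.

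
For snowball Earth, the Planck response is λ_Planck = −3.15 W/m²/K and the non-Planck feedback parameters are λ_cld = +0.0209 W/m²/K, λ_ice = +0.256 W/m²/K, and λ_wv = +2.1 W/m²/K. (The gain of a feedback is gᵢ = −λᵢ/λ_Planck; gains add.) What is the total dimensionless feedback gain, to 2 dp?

0.75

Convert to gains: g_cld = 0.0209/3.15 = 0.006635; g_ice = 0.256/3.15 = 0.08127; g_wv = 2.1/3.15 = 0.6667.
Total gain g = 0.754605.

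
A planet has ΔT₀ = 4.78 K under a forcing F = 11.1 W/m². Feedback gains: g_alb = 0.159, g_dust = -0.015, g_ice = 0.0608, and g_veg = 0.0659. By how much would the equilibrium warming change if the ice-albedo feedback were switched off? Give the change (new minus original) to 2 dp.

-0.50 K

Original: g = 0.2707, ΔT = 4.78/(1−0.2707) = 6.5542 K.
Without ice-albedo: g' = 0.2099, ΔT' = 4.78/(1−0.2099) = 6.0499 K.
Change = 6.0499 − 6.5542 = -0.50 K.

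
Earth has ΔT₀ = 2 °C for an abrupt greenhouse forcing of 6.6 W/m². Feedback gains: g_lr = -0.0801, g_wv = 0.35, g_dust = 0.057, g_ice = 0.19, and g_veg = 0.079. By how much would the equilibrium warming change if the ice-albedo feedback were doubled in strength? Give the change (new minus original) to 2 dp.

4.39 °C

Original: g = 0.5959, ΔT = 2/(1−0.5959) = 4.9493 °C.
With doubled ice-albedo: g' = 0.7859, ΔT' = 2/(1−0.7859) = 9.3414 °C.
Change = 9.3414 − 4.9493 = 4.39 °C.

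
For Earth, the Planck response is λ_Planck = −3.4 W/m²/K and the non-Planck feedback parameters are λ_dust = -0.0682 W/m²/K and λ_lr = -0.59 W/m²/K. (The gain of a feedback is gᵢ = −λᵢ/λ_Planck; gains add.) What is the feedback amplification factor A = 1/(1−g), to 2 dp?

Convert to gains: g_dust = -0.0682/3.4 = -0.02006; g_lr = -0.59/3.4 = -0.1735.
Total gain g = -0.19356.
A = 1/(1 + 0.19356) = 0.84.

0.84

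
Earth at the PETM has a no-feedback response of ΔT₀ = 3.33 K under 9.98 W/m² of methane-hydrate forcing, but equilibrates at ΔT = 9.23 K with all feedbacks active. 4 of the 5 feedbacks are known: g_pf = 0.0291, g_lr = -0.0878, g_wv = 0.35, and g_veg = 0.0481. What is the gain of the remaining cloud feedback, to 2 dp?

0.30

Amplification A = ΔT/ΔT₀ = 9.23/3.33 = 2.772.
Total gain g = 1 − 1/A = 1 − 1/2.772 = 0.6392.
Known gains sum to 0.0291 − 0.0878 + 0.35 + 0.0481 = 0.3394.
g_cld = 0.6392 − 0.3394 = 0.30.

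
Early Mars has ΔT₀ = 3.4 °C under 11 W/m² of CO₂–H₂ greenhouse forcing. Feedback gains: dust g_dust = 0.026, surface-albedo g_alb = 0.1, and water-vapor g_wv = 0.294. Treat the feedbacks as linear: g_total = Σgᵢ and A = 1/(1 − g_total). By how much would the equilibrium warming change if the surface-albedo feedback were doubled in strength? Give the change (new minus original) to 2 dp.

1.22 °C

Original: g = 0.42, ΔT = 3.4/(1−0.42) = 5.8621 °C.
With doubled surface-albedo: g' = 0.52, ΔT' = 3.4/(1−0.52) = 7.0833 °C.
Change = 7.0833 − 5.8621 = 1.22 °C.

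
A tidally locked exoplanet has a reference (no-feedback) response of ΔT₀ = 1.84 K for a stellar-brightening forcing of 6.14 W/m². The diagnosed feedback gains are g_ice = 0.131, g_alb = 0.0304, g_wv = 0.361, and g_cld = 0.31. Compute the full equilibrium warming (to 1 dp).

11.0 K

Total gain g = 0.131 + 0.0304 + 0.361 + 0.31 = 0.8324.
Amplification A = 1/(1 − 0.8324) = 5.967.
ΔT = 1.84 × 5.967 = 11.0 K.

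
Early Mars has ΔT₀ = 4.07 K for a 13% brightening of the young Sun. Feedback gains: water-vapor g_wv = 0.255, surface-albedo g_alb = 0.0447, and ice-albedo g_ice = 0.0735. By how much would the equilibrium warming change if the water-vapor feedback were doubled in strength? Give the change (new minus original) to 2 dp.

4.45 K

Original: g = 0.3732, ΔT = 4.07/(1−0.3732) = 6.4933 K.
With doubled water-vapor: g' = 0.6282, ΔT' = 4.07/(1−0.6282) = 10.9467 K.
Change = 10.9467 − 6.4933 = 4.45 K.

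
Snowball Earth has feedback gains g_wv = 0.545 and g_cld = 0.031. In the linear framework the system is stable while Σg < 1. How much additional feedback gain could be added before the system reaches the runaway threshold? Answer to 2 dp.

0.42

Current total gain = 0.545 + 0.031 = 0.576.
Margin to runaway = 1 − 0.576 = 0.42.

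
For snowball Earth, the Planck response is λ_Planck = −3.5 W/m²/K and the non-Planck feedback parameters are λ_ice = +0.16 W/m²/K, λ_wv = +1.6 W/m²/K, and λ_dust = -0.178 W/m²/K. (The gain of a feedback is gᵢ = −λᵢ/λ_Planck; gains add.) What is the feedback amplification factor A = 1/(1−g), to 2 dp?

1.82

Convert to gains: g_ice = 0.16/3.5 = 0.04571; g_wv = 1.6/3.5 = 0.4571; g_dust = -0.178/3.5 = -0.05086.
Total gain g = 0.45195.
A = 1/(1 − 0.45195) = 1.82.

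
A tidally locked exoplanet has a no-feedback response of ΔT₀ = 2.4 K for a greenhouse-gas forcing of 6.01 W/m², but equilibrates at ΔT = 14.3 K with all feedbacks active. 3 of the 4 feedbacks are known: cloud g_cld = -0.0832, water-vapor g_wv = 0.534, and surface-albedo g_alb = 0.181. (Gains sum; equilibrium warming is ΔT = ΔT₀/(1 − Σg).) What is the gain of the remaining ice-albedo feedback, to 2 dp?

0.20

Amplification A = ΔT/ΔT₀ = 14.3/2.4 = 5.958.
Total gain g = 1 − 1/A = 1 − 1/5.958 = 0.8322.
Known gains sum to -0.0832 + 0.534 + 0.181 = 0.6318.
g_ice = 0.8322 − 0.6318 = 0.20.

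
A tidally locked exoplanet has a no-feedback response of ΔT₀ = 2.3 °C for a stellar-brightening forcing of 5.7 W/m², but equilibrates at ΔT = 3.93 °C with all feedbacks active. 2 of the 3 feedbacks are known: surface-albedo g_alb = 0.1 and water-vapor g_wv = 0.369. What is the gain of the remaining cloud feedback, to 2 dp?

-0.05

Amplification A = ΔT/ΔT₀ = 3.93/2.3 = 1.709.
Total gain g = 1 − 1/A = 1 − 1/1.709 = 0.4149.
Known gains sum to 0.1 + 0.369 = 0.469.
g_cld = 0.4149 − 0.469 = -0.05.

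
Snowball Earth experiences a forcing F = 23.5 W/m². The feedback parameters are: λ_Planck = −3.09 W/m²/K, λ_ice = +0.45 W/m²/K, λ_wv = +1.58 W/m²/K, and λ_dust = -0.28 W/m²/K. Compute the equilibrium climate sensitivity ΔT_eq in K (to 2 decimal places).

17.54 K

Net feedback parameter λ = (−3.09) + (+0.45) + (+1.58) + (-0.28) = -1.34 W/m²/K.
ΔT = −F/λ = −23.5/(-1.34) = 17.54 K.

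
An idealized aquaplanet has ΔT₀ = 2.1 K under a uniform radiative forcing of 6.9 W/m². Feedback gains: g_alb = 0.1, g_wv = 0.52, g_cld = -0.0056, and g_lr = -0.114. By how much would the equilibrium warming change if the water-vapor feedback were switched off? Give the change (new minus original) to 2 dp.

-2.14 K

Original: g = 0.5004, ΔT = 2.1/(1−0.5004) = 4.2034 K.
Without water-vapor: g' = -0.0196, ΔT' = 2.1/(1+0.0196) = 2.0596 K.
Change = 2.0596 − 4.2034 = -2.14 K.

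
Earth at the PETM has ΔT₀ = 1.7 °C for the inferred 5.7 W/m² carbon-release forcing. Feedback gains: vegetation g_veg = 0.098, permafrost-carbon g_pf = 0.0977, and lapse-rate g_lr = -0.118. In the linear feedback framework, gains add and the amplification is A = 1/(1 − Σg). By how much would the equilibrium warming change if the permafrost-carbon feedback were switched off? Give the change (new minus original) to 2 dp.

Original: g = 0.0777, ΔT = 1.7/(1−0.0777) = 1.8432 °C.
Without permafrost-carbon: g' = -0.02, ΔT' = 1.7/(1+0.02) = 1.6667 °C.
Change = 1.6667 − 1.8432 = -0.18 °C.

-0.18 °C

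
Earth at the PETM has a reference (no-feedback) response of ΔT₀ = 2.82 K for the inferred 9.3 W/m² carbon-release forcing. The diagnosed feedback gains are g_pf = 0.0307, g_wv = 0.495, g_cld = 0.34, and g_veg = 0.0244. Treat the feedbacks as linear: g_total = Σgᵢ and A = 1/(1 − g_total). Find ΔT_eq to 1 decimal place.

25.7 K

Total gain g = 0.0307 + 0.495 + 0.34 + 0.0244 = 0.8901.
Amplification A = 1/(1 − 0.8901) = 9.099.
ΔT = 2.82 × 9.099 = 25.7 K.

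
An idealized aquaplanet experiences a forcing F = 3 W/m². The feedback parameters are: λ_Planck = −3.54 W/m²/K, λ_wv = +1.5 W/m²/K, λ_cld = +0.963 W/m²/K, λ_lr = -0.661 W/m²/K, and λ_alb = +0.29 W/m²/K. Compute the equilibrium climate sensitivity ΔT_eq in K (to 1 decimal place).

Net feedback parameter λ = (−3.54) + (+1.5) + (+0.963) + (-0.661) + (+0.29) = -1.448 W/m²/K.
ΔT = −F/λ = −3/(-1.448) = 2.1 K.

2.1 K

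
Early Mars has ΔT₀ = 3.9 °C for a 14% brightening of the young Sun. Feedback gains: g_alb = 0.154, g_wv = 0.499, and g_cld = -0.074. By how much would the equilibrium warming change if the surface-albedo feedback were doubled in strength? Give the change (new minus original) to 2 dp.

5.34 °C

Original: g = 0.579, ΔT = 3.9/(1−0.579) = 9.2637 °C.
With doubled surface-albedo: g' = 0.733, ΔT' = 3.9/(1−0.733) = 14.6067 °C.
Change = 14.6067 − 9.2637 = 5.34 °C.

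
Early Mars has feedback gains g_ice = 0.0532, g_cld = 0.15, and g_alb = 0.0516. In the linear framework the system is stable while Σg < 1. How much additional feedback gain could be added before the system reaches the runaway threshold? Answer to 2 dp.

0.75

Current total gain = 0.0532 + 0.15 + 0.0516 = 0.2548.
Margin to runaway = 1 − 0.2548 = 0.75.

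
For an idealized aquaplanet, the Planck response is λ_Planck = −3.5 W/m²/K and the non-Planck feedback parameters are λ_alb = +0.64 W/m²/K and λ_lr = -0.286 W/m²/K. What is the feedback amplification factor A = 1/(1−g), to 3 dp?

1.113

Convert to gains: g_alb = 0.64/3.5 = 0.1829; g_lr = -0.286/3.5 = -0.08171.
Total gain g = 0.10119.
A = 1/(1 − 0.10119) = 1.113.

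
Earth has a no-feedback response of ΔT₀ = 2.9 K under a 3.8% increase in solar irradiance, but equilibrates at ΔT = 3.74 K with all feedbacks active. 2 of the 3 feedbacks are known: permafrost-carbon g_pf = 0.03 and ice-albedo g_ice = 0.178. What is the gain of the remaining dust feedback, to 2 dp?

0.02

Amplification A = ΔT/ΔT₀ = 3.74/2.9 = 1.29.
Total gain g = 1 − 1/A = 1 − 1/1.29 = 0.2248.
Known gains sum to 0.03 + 0.178 = 0.208.
g_dust = 0.2248 − 0.208 = 0.02.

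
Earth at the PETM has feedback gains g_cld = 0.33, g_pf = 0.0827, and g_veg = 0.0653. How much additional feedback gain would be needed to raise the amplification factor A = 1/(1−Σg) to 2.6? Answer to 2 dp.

0.14

Current total gain = 0.478.
Target gain for A = 2.6: g* = 1 − 1/2.6 = 0.6154.
Additional gain needed = 0.6154 − 0.478 = 0.14.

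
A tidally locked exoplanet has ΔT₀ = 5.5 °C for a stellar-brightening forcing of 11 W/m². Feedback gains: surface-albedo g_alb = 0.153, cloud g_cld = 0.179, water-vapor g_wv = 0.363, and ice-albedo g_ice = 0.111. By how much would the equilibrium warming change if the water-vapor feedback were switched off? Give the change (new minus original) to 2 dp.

Original: g = 0.806, ΔT = 5.5/(1−0.806) = 28.3505 °C.
Without water-vapor: g' = 0.443, ΔT' = 5.5/(1−0.443) = 9.8743 °C.
Change = 9.8743 − 28.3505 = -18.48 °C.

-18.48 °C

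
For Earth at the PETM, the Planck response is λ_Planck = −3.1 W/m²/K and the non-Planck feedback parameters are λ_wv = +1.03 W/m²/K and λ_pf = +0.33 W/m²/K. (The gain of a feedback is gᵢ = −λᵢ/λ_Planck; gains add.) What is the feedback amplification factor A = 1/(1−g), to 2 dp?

1.78

Convert to gains: g_wv = 1.03/3.1 = 0.3323; g_pf = 0.33/3.1 = 0.1065.
Total gain g = 0.4388.
A = 1/(1 − 0.4388) = 1.78.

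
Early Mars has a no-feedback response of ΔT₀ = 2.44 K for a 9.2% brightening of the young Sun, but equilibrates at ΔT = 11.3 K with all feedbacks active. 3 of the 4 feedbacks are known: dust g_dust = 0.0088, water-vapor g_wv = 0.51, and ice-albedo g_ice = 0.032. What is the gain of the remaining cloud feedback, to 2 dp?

0.23

Amplification A = ΔT/ΔT₀ = 11.3/2.44 = 4.631.
Total gain g = 1 − 1/A = 1 − 1/4.631 = 0.7841.
Known gains sum to 0.0088 + 0.51 + 0.032 = 0.5508.
g_cld = 0.7841 − 0.5508 = 0.23.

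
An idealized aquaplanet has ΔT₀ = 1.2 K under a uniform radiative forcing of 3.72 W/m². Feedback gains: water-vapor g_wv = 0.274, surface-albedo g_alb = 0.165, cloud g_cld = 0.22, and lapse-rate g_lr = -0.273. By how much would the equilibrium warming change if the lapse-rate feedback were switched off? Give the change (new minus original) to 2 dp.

1.56 K

Original: g = 0.386, ΔT = 1.2/(1−0.386) = 1.9544 K.
Without lapse-rate: g' = 0.659, ΔT' = 1.2/(1−0.659) = 3.5191 K.
Change = 3.5191 − 1.9544 = 1.56 K.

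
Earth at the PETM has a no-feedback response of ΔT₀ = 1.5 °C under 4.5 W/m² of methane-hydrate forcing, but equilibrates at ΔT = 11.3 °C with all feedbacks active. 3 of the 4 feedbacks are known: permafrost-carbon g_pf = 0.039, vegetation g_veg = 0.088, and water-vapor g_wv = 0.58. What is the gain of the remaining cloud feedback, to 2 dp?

Amplification A = ΔT/ΔT₀ = 11.3/1.5 = 7.533.
Total gain g = 1 − 1/A = 1 − 1/7.533 = 0.8673.
Known gains sum to 0.039 + 0.088 + 0.58 = 0.707.
g_cld = 0.8673 − 0.707 = 0.16.

0.16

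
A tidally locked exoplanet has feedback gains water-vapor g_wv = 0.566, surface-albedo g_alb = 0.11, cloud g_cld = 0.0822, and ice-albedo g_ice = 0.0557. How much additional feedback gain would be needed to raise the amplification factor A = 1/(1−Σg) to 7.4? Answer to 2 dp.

Current total gain = 0.8139.
Target gain for A = 7.4: g* = 1 − 1/7.4 = 0.8649.
Additional gain needed = 0.8649 − 0.8139 = 0.05.

0.05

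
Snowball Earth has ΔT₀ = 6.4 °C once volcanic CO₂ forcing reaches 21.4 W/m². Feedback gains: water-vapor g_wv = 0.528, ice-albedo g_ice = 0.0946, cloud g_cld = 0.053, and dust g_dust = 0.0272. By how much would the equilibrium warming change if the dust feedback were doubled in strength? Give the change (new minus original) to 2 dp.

Original: g = 0.7028, ΔT = 6.4/(1−0.7028) = 21.5343 °C.
With doubled dust: g' = 0.73, ΔT' = 6.4/(1−0.73) = 23.7037 °C.
Change = 23.7037 − 21.5343 = 2.17 °C.

2.17 °C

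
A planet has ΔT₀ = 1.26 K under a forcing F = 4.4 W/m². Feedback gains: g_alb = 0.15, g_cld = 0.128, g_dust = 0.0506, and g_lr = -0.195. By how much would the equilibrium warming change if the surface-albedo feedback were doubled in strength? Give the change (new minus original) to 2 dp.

Original: g = 0.1336, ΔT = 1.26/(1−0.1336) = 1.4543 K.
With doubled surface-albedo: g' = 0.2836, ΔT' = 1.26/(1−0.2836) = 1.7588 K.
Change = 1.7588 − 1.4543 = 0.30 K.

0.30 K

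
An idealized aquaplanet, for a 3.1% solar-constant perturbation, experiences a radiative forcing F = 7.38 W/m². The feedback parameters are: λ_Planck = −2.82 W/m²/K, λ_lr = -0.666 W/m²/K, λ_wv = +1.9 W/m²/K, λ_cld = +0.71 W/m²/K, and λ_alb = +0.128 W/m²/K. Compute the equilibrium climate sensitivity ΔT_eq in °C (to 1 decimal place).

9.9 °C

Net feedback parameter λ = (−2.82) + (-0.666) + (+1.9) + (+0.71) + (+0.128) = -0.748 W/m²/K.
ΔT = −F/λ = −7.38/(-0.748) = 9.9 °C.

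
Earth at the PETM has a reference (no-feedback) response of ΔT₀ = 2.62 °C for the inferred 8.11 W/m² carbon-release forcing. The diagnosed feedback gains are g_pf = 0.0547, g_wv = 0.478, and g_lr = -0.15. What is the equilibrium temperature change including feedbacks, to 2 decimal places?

4.24 °C

Total gain g = 0.0547 + 0.478 − 0.15 = 0.3827.
Amplification A = 1/(1 − 0.3827) = 1.62.
ΔT = 2.62 × 1.62 = 4.24 °C.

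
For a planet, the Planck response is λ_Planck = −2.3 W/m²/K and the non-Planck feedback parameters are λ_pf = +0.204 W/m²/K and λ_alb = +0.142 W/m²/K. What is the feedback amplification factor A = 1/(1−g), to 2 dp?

1.18

Convert to gains: g_pf = 0.204/2.3 = 0.0887; g_alb = 0.142/2.3 = 0.06174.
Total gain g = 0.15044.
A = 1/(1 − 0.15044) = 1.18.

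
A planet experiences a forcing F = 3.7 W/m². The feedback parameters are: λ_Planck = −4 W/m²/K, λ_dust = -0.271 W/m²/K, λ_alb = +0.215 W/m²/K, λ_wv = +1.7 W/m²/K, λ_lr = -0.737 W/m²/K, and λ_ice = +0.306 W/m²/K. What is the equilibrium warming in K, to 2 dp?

Net feedback parameter λ = (−4) + (-0.271) + (+0.215) + (+1.7) + (-0.737) + (+0.306) = -2.787 W/m²/K.
ΔT = −F/λ = −3.7/(-2.787) = 1.33 K.

1.33 K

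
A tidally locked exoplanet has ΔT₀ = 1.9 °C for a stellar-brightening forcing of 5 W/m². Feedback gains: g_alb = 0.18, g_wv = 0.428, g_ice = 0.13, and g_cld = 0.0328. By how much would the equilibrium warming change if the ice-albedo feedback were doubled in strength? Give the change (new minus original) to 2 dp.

10.86 °C

Original: g = 0.7708, ΔT = 1.9/(1−0.7708) = 8.2897 °C.
With doubled ice-albedo: g' = 0.9008, ΔT' = 1.9/(1−0.9008) = 19.1532 °C.
Change = 19.1532 − 8.2897 = 10.86 °C.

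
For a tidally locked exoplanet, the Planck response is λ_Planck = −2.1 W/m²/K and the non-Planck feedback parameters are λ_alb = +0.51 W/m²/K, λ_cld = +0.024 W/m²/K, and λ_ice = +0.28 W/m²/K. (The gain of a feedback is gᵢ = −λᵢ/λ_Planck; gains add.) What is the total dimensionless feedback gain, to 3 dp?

Convert to gains: g_alb = 0.51/2.1 = 0.2429; g_cld = 0.024/2.1 = 0.01143; g_ice = 0.28/2.1 = 0.1333.
Total gain g = 0.38763.

0.388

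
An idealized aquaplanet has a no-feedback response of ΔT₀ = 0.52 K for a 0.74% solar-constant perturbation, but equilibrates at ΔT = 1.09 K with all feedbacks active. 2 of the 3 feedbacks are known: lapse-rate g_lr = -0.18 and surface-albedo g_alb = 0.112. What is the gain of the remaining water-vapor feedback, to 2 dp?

Amplification A = ΔT/ΔT₀ = 1.09/0.52 = 2.096.
Total gain g = 1 − 1/A = 1 − 1/2.096 = 0.5229.
Known gains sum to -0.18 + 0.112 = -0.068.
g_wv = 0.5229 + 0.068 = 0.59.

0.59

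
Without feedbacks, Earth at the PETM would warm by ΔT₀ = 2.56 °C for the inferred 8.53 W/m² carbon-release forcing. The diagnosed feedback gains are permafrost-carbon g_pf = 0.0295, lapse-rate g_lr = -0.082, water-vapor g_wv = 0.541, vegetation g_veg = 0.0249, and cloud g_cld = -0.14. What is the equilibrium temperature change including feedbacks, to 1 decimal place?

4.1 °C

Total gain g = 0.0295 − 0.082 + 0.541 + 0.0249 − 0.14 = 0.3734.
Amplification A = 1/(1 − 0.3734) = 1.596.
ΔT = 2.56 × 1.596 = 4.1 °C.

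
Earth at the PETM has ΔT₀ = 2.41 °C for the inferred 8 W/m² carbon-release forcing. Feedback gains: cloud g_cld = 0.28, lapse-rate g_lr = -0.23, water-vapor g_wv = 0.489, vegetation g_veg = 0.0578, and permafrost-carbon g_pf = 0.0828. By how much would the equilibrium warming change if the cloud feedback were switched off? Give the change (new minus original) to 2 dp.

Original: g = 0.6796, ΔT = 2.41/(1−0.6796) = 7.5218 °C.
Without cloud: g' = 0.3996, ΔT' = 2.41/(1−0.3996) = 4.0140 °C.
Change = 4.0140 − 7.5218 = -3.51 °C.

-3.51 °C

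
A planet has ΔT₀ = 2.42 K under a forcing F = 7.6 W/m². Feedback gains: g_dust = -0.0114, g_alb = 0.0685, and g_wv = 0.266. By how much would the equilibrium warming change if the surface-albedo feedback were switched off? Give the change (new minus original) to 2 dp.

-0.33 K

Original: g = 0.3231, ΔT = 2.42/(1−0.3231) = 3.5751 K.
Without surface-albedo: g' = 0.2546, ΔT' = 2.42/(1−0.2546) = 3.2466 K.
Change = 3.2466 − 3.5751 = -0.33 K.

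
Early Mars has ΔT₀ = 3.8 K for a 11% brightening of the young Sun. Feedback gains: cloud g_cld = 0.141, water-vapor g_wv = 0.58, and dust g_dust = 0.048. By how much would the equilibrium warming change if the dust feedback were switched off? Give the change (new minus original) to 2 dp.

Original: g = 0.769, ΔT = 3.8/(1−0.769) = 16.4502 K.
Without dust: g' = 0.721, ΔT' = 3.8/(1−0.721) = 13.6201 K.
Change = 13.6201 − 16.4502 = -2.83 K.

-2.83 K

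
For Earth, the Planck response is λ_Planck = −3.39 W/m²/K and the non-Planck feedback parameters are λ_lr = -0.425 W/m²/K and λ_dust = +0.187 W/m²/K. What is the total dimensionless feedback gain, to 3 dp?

Convert to gains: g_lr = -0.425/3.39 = -0.1254; g_dust = 0.187/3.39 = 0.05516.
Total gain g = -0.07024.

-0.070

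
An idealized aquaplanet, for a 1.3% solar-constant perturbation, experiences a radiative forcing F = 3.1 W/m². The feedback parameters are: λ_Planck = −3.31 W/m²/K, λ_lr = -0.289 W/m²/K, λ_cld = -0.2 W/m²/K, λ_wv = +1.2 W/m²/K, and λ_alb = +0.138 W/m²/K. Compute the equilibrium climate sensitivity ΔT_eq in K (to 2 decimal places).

1.26 K

Net feedback parameter λ = (−3.31) + (-0.289) + (-0.2) + (+1.2) + (+0.138) = -2.461 W/m²/K.
ΔT = −F/λ = −3.1/(-2.461) = 1.26 K.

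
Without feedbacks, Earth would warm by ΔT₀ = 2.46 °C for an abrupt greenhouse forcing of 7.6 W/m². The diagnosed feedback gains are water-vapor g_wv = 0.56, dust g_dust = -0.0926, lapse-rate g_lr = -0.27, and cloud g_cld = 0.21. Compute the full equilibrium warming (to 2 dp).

4.15 °C

Total gain g = 0.56 − 0.0926 − 0.27 + 0.21 = 0.4074.
Amplification A = 1/(1 − 0.4074) = 1.687.
ΔT = 2.46 × 1.687 = 4.15 °C.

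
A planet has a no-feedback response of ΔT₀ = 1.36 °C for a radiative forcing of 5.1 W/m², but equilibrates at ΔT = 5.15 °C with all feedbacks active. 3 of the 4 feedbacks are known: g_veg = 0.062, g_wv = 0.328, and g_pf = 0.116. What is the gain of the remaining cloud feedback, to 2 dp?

Amplification A = ΔT/ΔT₀ = 5.15/1.36 = 3.787.
Total gain g = 1 − 1/A = 1 − 1/3.787 = 0.7359.
Known gains sum to 0.062 + 0.328 + 0.116 = 0.506.
g_cld = 0.7359 − 0.506 = 0.23.

0.23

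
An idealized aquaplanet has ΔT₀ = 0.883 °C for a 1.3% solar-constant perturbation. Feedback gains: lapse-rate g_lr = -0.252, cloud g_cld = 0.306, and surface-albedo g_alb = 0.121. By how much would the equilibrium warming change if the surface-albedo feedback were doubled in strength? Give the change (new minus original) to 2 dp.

Original: g = 0.175, ΔT = 0.883/(1−0.175) = 1.0703 °C.
With doubled surface-albedo: g' = 0.296, ΔT' = 0.883/(1−0.296) = 1.2543 °C.
Change = 1.2543 − 1.0703 = 0.18 °C.

0.18 °C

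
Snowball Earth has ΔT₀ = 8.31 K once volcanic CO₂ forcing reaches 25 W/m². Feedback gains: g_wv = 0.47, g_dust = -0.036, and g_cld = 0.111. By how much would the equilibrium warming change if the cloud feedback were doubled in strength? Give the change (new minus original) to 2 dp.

5.89 K

Original: g = 0.545, ΔT = 8.31/(1−0.545) = 18.2637 K.
With doubled cloud: g' = 0.656, ΔT' = 8.31/(1−0.656) = 24.1570 K.
Change = 24.1570 − 18.2637 = 5.89 K.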